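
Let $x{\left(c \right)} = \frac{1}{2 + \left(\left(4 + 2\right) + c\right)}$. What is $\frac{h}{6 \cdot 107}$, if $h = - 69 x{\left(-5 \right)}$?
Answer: $- \frac{23}{642} \approx -0.035826$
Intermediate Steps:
$x{\left(c \right)} = \frac{1}{8 + c}$ ($x{\left(c \right)} = \frac{1}{2 + \left(6 + c\right)} = \frac{1}{8 + c}$)
$h = -23$ ($h = - \frac{69}{8 - 5} = - \frac{69}{3} = \left(-69\right) \frac{1}{3} = -23$)
$\frac{h}{6 \cdot 107} = - \frac{23}{6 \cdot 107} = - \frac{23}{642}$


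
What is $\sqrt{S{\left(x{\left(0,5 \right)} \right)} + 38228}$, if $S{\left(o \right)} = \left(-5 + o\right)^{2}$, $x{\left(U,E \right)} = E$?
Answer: $2 \sqrt{9557} \approx 195.52$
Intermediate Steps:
$\sqrt{S{\left(x{\left(0,5 \right)} \right)} + 38228} = \sqrt{\left(-5 + 5\right)^{2} + 38228} = \sqrt{0^{2} + 38228} = \sqrt{0 + 38228} = \sqrt{38228} = 2 \sqrt{9557}$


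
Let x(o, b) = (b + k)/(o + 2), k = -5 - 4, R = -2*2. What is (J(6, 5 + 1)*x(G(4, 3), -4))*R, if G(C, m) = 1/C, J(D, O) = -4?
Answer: -832/9 ≈ -92.444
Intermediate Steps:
R = -4
k = -9
x(o, b) = (-9 + b)/(2 + o) (x(o, b) = (b - 9)/(o + 2) = (-9 + b)/(2 + o))
(J(6, 5 + 1)*x(G(4, 3), -4))*R = -4*(-9 - 4)/(2 + 1/4)*(-4) = -4*(-13)/(2 + ¼)*(-4) = -4*(-13)/9/4*(-4) = -16*(-13)/9*(-4) = -4*(-52/9)*(-4) = (208/9)*(-4) = -832/9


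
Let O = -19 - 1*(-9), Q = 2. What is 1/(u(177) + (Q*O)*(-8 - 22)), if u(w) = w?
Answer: 1/777 ≈ 0.0012870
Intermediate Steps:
O = -10 (O = -19 + 9 = -10)
1/(u(177) + (Q*O)*(-8 - 22)) = 1/(177 + (2*(-10))*(-8 - 22)) = 1/(177 - 20*(-30)) = 1/(177 + 600) = 1/777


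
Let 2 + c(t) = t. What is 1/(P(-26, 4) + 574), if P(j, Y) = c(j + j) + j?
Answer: 1/494 ≈ 0.0020243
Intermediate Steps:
c(t) = -2 + t
P(j, Y) = -2 + 3*j (P(j, Y) = (-2 + (j + j)) + j = (-2 + 2*j) + j = -2 + 3*j)
1/(P(-26, 4) + 574) = 1/((-2 + 3*(-26)) + 574) = 1/((-2 - 78) + 574) = 1/(-80 + 574) = 1/494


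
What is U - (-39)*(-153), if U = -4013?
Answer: -9980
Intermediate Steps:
U - (-39)*(-153) = -4013 - (-39)*(-153) = -4013 - 1*5967 = -4013 - 5967 = -9980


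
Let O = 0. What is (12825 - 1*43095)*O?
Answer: 0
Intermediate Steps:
(12825 - 1*43095)*O = (12825 - 1*43095)*0 = (12825 - 43095)*0 = -30270*0 = 0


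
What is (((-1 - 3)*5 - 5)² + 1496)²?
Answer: 4498641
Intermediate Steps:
(((-1 - 3)*5 - 5)² + 1496)² = ((-4*5 - 5)² + 1496)² = ((-20 - 5)² + 1496)² = ((-25)² + 1496)² = (625 + 1496)² = 2121² = 4498641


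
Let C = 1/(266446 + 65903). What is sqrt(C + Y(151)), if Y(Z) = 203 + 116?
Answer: 2*sqrt(8808854742717)/332349 ≈ 17.861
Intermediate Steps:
Y(Z) = 319
C = 1/332349 ≈ 3.0089e-6
sqrt(C + Y(151)) = sqrt(1/332349 + 319) = sqrt(106019332/332349) = 2*sqrt(8808854742717)/332349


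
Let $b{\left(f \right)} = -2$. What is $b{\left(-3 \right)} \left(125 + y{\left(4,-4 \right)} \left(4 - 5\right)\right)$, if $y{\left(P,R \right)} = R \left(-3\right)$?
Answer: $-226$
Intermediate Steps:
$y{\left(P,R \right)} = - 3 R$
$b{\left(-3 \right)} \left(125 + y{\left(4,-4 \right)} \left(4 - 5\right)\right) = - 2 \left(125 + \left(-3\right) \left(-4\right) \left(4 - 5\right)\right) = - 2 \left(125 + 12 \left(-1\right)\right) = - 2 \left(125 - 12\right) = \left(-2\right) 113 = -226$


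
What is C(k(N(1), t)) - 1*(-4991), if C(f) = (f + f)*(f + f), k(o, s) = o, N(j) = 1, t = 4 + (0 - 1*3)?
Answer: 4995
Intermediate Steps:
t = 1 (t = 4 + (0 - 3) = 4 - 3 = 1)
C(f) = 4*f² (C(f) = (2*f)*(2*f) = 4*f²)
C(k(N(1), t)) - 1*(-4991) = 4*1² - 1*(-4991) = 4*1 + 4991 = 4 + 4991 = 4995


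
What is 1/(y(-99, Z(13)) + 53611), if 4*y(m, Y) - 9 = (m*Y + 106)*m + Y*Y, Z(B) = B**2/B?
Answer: 4/331541 ≈ 1.2065e-5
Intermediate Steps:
Z(B) = B
y(m, Y) = 9/4 + Y**2/4 + m*(106 + Y*m)/4 (y(m, Y) = 9/4 + ((m*Y + 106)*m + Y*Y)/4 = 9/4 + ((Y*m + 106)*m + Y**2)/4 = 9/4 + ((106 + Y*m)*m + Y**2)/4 = 9/4 + (m*(106 + Y*m) + Y**2)/4 = 9/4 + (Y**2 + m*(106 + Y*m))/4 = 9/4 + (Y**2/4 + m*(106 + Y*m)/4) = 9/4 + Y**2/4 + m*(106 + Y*m)/4)
1/(y(-99, Z(13)) + 53611) = 1/((9/4 + (1/4)*13**2 + (53/2)*(-99) + (1/4)*13*(-99)**2) + 53611) = 1/((9/4 + (1/4)*169 - 5247/2 + (1/4)*13*9801) + 53611) = 1/((9/4 + 169/4 - 5247/2 + 127413/4) + 53611) = 1/(117097/4 + 53611) = 1/(331541/4) = 4/331541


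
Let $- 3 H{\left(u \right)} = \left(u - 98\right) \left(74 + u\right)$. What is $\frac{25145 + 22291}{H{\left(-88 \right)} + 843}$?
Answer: $- \frac{47436}{25} \approx -1897.4$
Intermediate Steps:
$H{\left(u \right)} = - \frac{\left(-98 + u\right) \left(74 + u\right)}{3}$ ($H{\left(u \right)} = - \frac{\left(u - 98\right) \left(74 + u\right)}{3} = - \frac{\left(-98 + u\right) \left(74 + u\right)}{3}$)
$\frac{25145 + 22291}{H{\left(-88 \right)} + 843} = \frac{25145 + 22291}{\left(\frac{7252}{3} + 8 \left(-88\right) - \frac{\left(-88\right)^{2}}{3}\right) + 843} = \frac{47436}{\left(\frac{7252}{3} - 704 - \frac{7744}{3}\right) + 843} = \frac{47436}{-868 + 843} = \frac{47436}{-25} = 47436 \left(- \frac{1}{25}\right) = - \frac{47436}{25}$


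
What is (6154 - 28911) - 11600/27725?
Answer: -25237977/1109 ≈ -22757.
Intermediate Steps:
(6154 - 28911) - 11600/27725 = -22757 - 11600*1/27725 = -22757 - 464/1109 = -25237977/1109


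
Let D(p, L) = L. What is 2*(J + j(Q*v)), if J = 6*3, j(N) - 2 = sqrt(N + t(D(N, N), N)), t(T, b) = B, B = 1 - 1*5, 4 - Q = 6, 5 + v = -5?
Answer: 48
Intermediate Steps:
v = -10 (v = -5 - 5 = -10)
Q = -2 (Q = 4 - 1*6 = 4 - 6 = -2)
B = -4 (B = 1 - 5 = -4)
t(T, b) = -4
j(N) = 2 + sqrt(-4 + N) (j(N) = 2 + sqrt(N - 4) = 2 + sqrt(-4 + N))
J = 18
2*(J + j(Q*v)) = 2*(18 + (2 + sqrt(-4 - 2*(-10)))) = 2*(18 + (2 + sqrt(-4 + 20))) = 2*(18 + (2 + sqrt(16))) = 2*(18 + (2 + 4)) = 2*(18 + 6) = 2*24 = 48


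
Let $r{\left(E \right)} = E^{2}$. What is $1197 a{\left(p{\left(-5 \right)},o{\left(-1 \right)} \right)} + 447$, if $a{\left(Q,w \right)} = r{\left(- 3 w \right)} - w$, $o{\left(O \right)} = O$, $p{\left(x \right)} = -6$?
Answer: $12417$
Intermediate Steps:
$a{\left(Q,w \right)} = - w + 9 w^{2}$ ($a{\left(Q,w \right)} = \left(- 3 w\right)^{2} - w = 9 w^{2} - w = - w + 9 w^{2}$)
$1197 a{\left(p{\left(-5 \right)},o{\left(-1 \right)} \right)} + 447 = 1197 \left(- (-1 + 9 \left(-1\right))\right) + 447 = 1197 \left(- (-1 - 9)\right) + 447 = 1197 \left(\left(-1\right) \left(-10\right)\right) + 447 = 1197 \cdot 10 + 447 = 11970 + 447 = 12417$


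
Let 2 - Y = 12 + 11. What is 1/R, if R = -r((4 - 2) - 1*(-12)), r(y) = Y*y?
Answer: 1/294 ≈ 0.0034014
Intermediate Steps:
Y = -21 (Y = 2 - (12 + 11) = 2 - 1*23 = 2 - 23 = -21)
r(y) = -21*y
R = 294 (R = -(-21)*((4 - 2) - 1*(-12)) = -(-21)*(2 + 12) = -(-21)*14 = -1*(-294) = 294)
1/R = 1/294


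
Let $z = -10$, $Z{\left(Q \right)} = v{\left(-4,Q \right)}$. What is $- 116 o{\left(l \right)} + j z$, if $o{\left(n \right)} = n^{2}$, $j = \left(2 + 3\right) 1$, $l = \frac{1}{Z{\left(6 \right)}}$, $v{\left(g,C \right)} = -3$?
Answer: $- \frac{566}{9} \approx -62.889$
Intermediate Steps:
$Z{\left(Q \right)} = -3$
$l = - \frac{1}{3}$ ($l = \frac{1}{-3} = - \frac{1}{3} \approx -0.33333$)
$j = 5$ ($j = 5 \cdot 1 = 5$)
$- 116 o{\left(l \right)} + j z = - 116 \left(- \frac{1}{3}\right)^{2} + 5 \left(-10\right) = \left(-116\right) \frac{1}{9} - 50 = - \frac{116}{9} - 50 = - \frac{566}{9}$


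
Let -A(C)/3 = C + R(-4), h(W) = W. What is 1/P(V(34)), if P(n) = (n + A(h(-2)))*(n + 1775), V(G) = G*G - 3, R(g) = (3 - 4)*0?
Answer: 1/3393552 ≈ 2.9468e-7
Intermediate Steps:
R(g) = 0 (R(g) = -1*0 = 0)
A(C) = -3*C (A(C) = -3*(C + 0) = -3*C)
V(G) = -3 + G**2 (V(G) = G**2 - 3 = -3 + G**2)
P(n) = (6 + n)*(1775 + n) (P(n) = (n - 3*(-2))*(n + 1775) = (n + 6)*(1775 + n) = (6 + n)*(1775 + n))
1/P(V(34)) = 1/(10650 + (-3 + 34**2)**2 + 1781*(-3 + 34**2)) = 1/(10650 + (-3 + 1156)**2 + 1781*(-3 + 1156)) = 1/(10650 + 1153**2 + 1781*1153) = 1/(10650 + 1329409 + 2053493) = 1/3393552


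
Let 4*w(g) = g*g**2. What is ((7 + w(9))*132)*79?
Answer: 1973499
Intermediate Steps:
w(g) = g**3/4 (w(g) = (g*g**2)/4 = g**3/4)
((7 + w(9))*132)*79 = ((7 + (1/4)*9**3)*132)*79 = ((7 + (1/4)*729)*132)*79 = ((7 + 729/4)*132)*79 = ((757/4)*132)*79 = 24981*79 = 1973499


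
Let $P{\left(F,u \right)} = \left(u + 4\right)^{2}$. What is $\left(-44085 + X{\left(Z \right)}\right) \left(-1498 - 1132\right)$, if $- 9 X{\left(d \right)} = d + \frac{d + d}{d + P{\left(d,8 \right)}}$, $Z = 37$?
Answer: $\frac{62963283560}{543} \approx 1.1595 \cdot 10^{8}$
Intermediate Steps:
$P{\left(F,u \right)} = \left(4 + u\right)^{2}$
$X{\left(d \right)} = - \frac{d}{9} - \frac{2 d}{9 \left(144 + d\right)}$ ($X{\left(d \right)} = - \frac{d + \frac{d + d}{d + \left(4 + 8\right)^{2}}}{9} = - \frac{d + \frac{2 d}{d + 12^{2}}}{9} = - \frac{d + \frac{2 d}{d + 144}}{9} = - \frac{d + \frac{2 d}{144 + d}}{9} = - \frac{d}{9} - \frac{2 d}{9 \left(144 + d\right)}$)
$\left(-44085 + X{\left(Z \right)}\right) \left(-1498 - 1132\right) = \left(-44085 - \frac{37 \left(146 + 37\right)}{1296 + 9 \cdot 37}\right) \left(-1498 - 1132\right) = \left(-44085 - 37 \frac{1}{1296 + 333} \cdot 183\right) \left(-2630\right) = \left(-44085 - 37 \cdot \frac{1}{1629} \cdot 183\right) \left(-2630\right) = \left(-44085 - \frac{2257}{543}\right) \left(-2630\right) = \left(- \frac{23940412}{543}\right) \left(-2630\right) = \frac{62963283560}{543}$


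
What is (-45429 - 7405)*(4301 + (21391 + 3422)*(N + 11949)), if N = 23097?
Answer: -45944483330966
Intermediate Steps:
(-45429 - 7405)*(4301 + (21391 + 3422)*(N + 11949)) = (-45429 - 7405)*(4301 + (21391 + 3422)*(23097 + 11949)) = -52834*(4301 + 24813*35046) = -52834*(4301 + 869596398) = -52834*869600699 = -45944483330966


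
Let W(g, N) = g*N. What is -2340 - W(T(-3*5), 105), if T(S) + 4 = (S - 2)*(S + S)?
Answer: -55470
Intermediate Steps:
T(S) = -4 + 2*S*(-2 + S) (T(S) = -4 + (S - 2)*(S + S) = -4 + (-2 + S)*(2*S) = -4 + 2*S*(-2 + S))
W(g, N) = N*g
-2340 - W(T(-3*5), 105) = -2340 - 105*(-4 - (-12)*5 + 2*(-3*5)²) = -2340 - 105*(-4 - 4*(-15) + 2*(-15)²) = -2340 - 105*(-4 + 60 + 2*225) = -2340 - 105*(-4 + 60 + 450) = -2340 - 105*506 = -2340 - 1*53130 = -2340 - 53130 = -55470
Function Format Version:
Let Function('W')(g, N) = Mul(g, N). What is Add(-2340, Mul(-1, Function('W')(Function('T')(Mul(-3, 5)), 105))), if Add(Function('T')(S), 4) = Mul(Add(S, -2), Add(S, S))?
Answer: -55470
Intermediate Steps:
Function('T')(S) = Add(-4, Mul(2, S, Add(-2, S))) (Function('T')(S) = Add(-4, Mul(Add(S, -2), Add(S, S))) = Add(-4, Mul(Add(-2, S), Mul(2, S))) = Add(-4, Mul(2, S, Add(-2, S))))
Function('W')(g, N) = Mul(N, g)
Add(-2340, Mul(-1, Function('W')(Function('T')(Mul(-3, 5)), 105))) = Add(-2340, Mul(-1, Mul(105, Add(-4, Mul(-4, Mul(-3, 5)), Mul(2, Pow(Mul(-3, 5), 2)))))) = Add(-2340, Mul(-1, Mul(105, Add(-4, Mul(-4, -15), Mul(2, Pow(-15, 2)))))) = Add(-2340, Mul(-1, Mul(105, Add(-4, 60, Mul(2, 225))))) = Add(-2340, Mul(-1, Mul(105, Add(-4, 60, 450)))) = Add(-2340, Mul(-1, Mul(105, 506))) = Add(-2340, Mul(-1, 53130)) = Add(-2340, -53130) = -55470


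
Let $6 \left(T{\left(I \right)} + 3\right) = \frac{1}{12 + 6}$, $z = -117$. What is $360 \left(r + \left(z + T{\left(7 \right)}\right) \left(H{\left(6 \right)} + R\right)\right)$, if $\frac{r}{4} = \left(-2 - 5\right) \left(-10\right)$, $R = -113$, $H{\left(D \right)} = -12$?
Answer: $\frac{16501150}{3} \approx 5.5004 \cdot 10^{6}$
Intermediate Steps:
$r = 280$ ($r = 4 \left(-2 - 5\right) \left(-10\right) = 4 \left(\left(-7\right) \left(-10\right)\right) = 4 \cdot 70 = 280$)
$T{\left(I \right)} = - \frac{323}{108}$ ($T{\left(I \right)} = -3 + \frac{1}{6 \left(12 + 6\right)} = -3 + \frac{1}{6 \cdot 18} = -3 + \frac{1}{6} \cdot \frac{1}{18} = -3 + \frac{1}{108} = - \frac{323}{108}$)
$360 \left(r + \left(z + T{\left(7 \right)}\right) \left(H{\left(6 \right)} + R\right)\right) = 360 \left(280 + \left(-117 - \frac{323}{108}\right) \left(-12 - 113\right)\right) = 360 \left(280 - - \frac{1619875}{108}\right) = 360 \left(280 + \frac{1619875}{108}\right) = 360 \cdot \frac{1650115}{108} = \frac{16501150}{3}$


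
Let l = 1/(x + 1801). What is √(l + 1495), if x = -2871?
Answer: √1711624430/1070 ≈ 38.665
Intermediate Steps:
l = -1/1070 (l = 1/(-2871 + 1801) = 1/(-1070) = -1/1070 ≈ -0.00093458)
√(l + 1495) = √(-1/1070 + 1495) = √(1599649/1070) = √1711624430/1070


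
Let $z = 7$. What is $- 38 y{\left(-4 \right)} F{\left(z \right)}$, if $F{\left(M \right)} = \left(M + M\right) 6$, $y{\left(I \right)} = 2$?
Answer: $-6384$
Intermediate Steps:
$F{\left(M \right)} = 12 M$ ($F{\left(M \right)} = 2 M 6 = 12 M$)
$- 38 y{\left(-4 \right)} F{\left(z \right)} = \left(-38\right) 2 \cdot 12 \cdot 7 = \left(-76\right) 84 = -6384$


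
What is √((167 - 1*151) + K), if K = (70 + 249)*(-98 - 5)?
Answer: 3*I*√3649 ≈ 181.22*I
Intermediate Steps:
K = -32857 (K = 319*(-103) = -32857)
√((167 - 1*151) + K) = √((167 - 1*151) - 32857) = √((167 - 151) - 32857) = √(16 - 32857) = √(-32841) = 3*I*√3649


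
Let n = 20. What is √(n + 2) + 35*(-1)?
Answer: -35 + √22 ≈ -30.310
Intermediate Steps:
√(n + 2) + 35*(-1) = √(20 + 2) + 35*(-1) = √22 - 35 = -35 + √22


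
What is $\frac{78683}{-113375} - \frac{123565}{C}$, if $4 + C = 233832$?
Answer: $- \frac{32407470399}{26510249500} \approx -1.2225$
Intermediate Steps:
$C = 233828$ ($C = -4 + 233832 = 233828$)
$\frac{78683}{-113375} - \frac{123565}{C} = \frac{78683}{-113375} - \frac{123565}{233828} = 78683 \left(- \frac{1}{113375}\right) - \frac{123565}{233828} = - \frac{78683}{113375} - \frac{123565}{233828} = - \frac{32407470399}{26510249500}$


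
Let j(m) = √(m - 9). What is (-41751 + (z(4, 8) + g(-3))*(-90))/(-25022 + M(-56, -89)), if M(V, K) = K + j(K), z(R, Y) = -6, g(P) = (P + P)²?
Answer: 124023229/70062491 + 34573*I*√2/70062491 ≈ 1.7702 + 0.00069786*I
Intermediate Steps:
g(P) = 4*P² (g(P) = (2*P)² = 4*P²)
j(m) = √(-9 + m)
M(V, K) = K + √(-9 + K)
(-41751 + (z(4, 8) + g(-3))*(-90))/(-25022 + M(-56, -89)) = (-41751 + (-6 + 4*(-3)²)*(-90))/(-25022 + (-89 + √(-9 - 89))) = (-41751 + (-6 + 4*9)*(-90))/(-25022 + (-89 + √(-98))) = (-41751 + (-6 + 36)*(-90))/(-25022 + (-89 + 7*I*√2)) = (-41751 + 30*(-90))/(-25111 + 7*I*√2) = (-41751 - 2700)/(-25111 + 7*I*√2) = -44451/(-25111 + 7*I*√2)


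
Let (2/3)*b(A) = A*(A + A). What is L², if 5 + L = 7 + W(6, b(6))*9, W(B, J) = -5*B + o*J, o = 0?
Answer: 71824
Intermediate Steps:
b(A) = 3*A² (b(A) = 3*(A*(A + A))/2 = 3*(A*(2*A))/2 = 3*(2*A²)/2 = 3*A²)
W(B, J) = -5*B (W(B, J) = -5*B + 0*J = -5*B + 0 = -5*B)
L = -268 (L = -5 + (7 - 5*6*9) = -5 + (7 - 30*9) = -5 + (7 - 270) = -5 - 263 = -268)
L² = (-268)² = 71824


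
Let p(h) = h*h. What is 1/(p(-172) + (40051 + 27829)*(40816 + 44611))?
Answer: 1/5798814344 ≈ 1.7245e-10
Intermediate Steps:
p(h) = h²
1/(p(-172) + (40051 + 27829)*(40816 + 44611)) = 1/((-172)² + (40051 + 27829)*(40816 + 44611)) = 1/(29584 + 67880*85427) = 1/(29584 + 5798784760) = 1/5798814344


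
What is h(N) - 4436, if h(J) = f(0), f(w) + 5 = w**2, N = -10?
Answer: -4441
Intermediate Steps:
f(w) = -5 + w**2
h(J) = -5 (h(J) = -5 + 0**2 = -5 + 0 = -5)
h(N) - 4436 = -5 - 4436 = -4441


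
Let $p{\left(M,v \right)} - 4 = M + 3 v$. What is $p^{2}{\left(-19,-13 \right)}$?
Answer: $2916$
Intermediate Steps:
$p{\left(M,v \right)} = 4 + M + 3 v$ ($p{\left(M,v \right)} = 4 + \left(M + 3 v\right) = 4 + M + 3 v$)
$p^{2}{\left(-19,-13 \right)} = \left(4 - 19 + 3 \left(-13\right)\right)^{2} = \left(4 - 19 - 39\right)^{2} = \left(-54\right)^{2} = 2916$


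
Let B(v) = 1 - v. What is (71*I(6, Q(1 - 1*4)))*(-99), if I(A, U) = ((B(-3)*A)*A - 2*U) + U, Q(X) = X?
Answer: -1033263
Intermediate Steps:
I(A, U) = -U + 4*A² (I(A, U) = (((1 - 1*(-3))*A)*A - 2*U) + U = (((1 + 3)*A)*A - 2*U) + U = ((4*A)*A - 2*U) + U = (4*A² - 2*U) + U = (-2*U + 4*A²) + U = -U + 4*A²)
(71*I(6, Q(1 - 1*4)))*(-99) = (71*(-(1 - 1*4) + 4*6²))*(-99) = (71*(-(1 - 4) + 4*36))*(-99) = (71*(-1*(-3) + 144))*(-99) = (71*(3 + 144))*(-99) = (71*147)*(-99) = 10437*(-99) = -1033263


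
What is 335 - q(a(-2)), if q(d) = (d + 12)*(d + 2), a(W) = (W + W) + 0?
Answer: 351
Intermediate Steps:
a(W) = 2*W (a(W) = 2*W + 0 = 2*W)
q(d) = (2 + d)*(12 + d) (q(d) = (12 + d)*(2 + d) = (2 + d)*(12 + d))
335 - q(a(-2)) = 335 - (24 + (2*(-2))² + 14*(2*(-2))) = 335 - (24 + (-4)² + 14*(-4)) = 335 - (24 + 16 - 56) = 335 - 1*(-16) = 335 + 16 = 351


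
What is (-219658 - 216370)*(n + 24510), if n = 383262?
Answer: -177800009616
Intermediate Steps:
(-219658 - 216370)*(n + 24510) = (-219658 - 216370)*(383262 + 24510) = -436028*407772 = -177800009616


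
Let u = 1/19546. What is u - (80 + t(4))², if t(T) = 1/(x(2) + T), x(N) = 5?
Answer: -10160812105/1583226 ≈ -6417.8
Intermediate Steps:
u = 1/19546 ≈ 5.1161e-5
t(T) = 1/(5 + T)
u - (80 + t(4))² = 1/19546 - (80 + 1/(5 + 4))² = 1/19546 - (80 + 1/9)² = 1/19546 - (80 + ⅑)² = 1/19546 - (721/9)² = 1/19546 - 1*519841/81 = 1/19546 - 519841/81 = -10160812105/1583226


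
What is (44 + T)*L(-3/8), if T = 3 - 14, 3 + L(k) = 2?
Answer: -33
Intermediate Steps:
L(k) = -1 (L(k) = -3 + 2 = -1)
T = -11
(44 + T)*L(-3/8) = (44 - 11)*(-1) = 33*(-1) = -33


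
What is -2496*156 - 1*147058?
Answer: -536434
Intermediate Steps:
-2496*156 - 1*147058 = -389376 - 147058 = -536434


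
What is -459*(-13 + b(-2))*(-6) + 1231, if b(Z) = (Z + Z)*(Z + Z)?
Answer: 9493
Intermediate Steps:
b(Z) = 4*Z² (b(Z) = (2*Z)*(2*Z) = 4*Z²)
-459*(-13 + b(-2))*(-6) + 1231 = -459*(-13 + 4*(-2)²)*(-6) + 1231 = -459*(-13 + 4*4)*(-6) + 1231 = -459*(-13 + 16)*(-6) + 1231 = -1377*(-6) + 1231 = -459*(-18) + 1231 = 8262 + 1231 = 9493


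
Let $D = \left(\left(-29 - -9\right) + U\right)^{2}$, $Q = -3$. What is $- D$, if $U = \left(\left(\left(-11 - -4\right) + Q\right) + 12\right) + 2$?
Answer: $-256$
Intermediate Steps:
$U = 4$ ($U = \left(\left(\left(-11 - -4\right) - 3\right) + 12\right) + 2 = \left(\left(\left(-11 + 4\right) - 3\right) + 12\right) + 2 = \left(\left(-7 - 3\right) + 12\right) + 2 = \left(-10 + 12\right) + 2 = 2 + 2 = 4$)
$D = 256$ ($D = \left(\left(-29 - -9\right) + 4\right)^{2} = \left(\left(-29 + 9\right) + 4\right)^{2} = \left(-20 + 4\right)^{2} = \left(-16\right)^{2} = 256$)
$- D = \left(-1\right) 256 = -256$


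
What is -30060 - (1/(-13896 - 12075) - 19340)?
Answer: -278409119/25971 ≈ -10720.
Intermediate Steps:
-30060 - (1/(-13896 - 12075) - 19340) = -30060 - (1/(-25971) - 19340) = -30060 - (-1/25971 - 19340) = -30060 - 1*(-502279141/25971) = -30060 + 502279141/25971 = -278409119/25971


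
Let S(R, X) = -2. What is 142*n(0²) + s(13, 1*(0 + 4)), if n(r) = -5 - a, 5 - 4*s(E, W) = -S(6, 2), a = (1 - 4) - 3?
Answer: 571/4 ≈ 142.75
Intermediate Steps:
a = -6 (a = -3 - 3 = -6)
s(E, W) = ¾ (s(E, W) = 5/4 - (-1)*(-2)/4 = 5/4 - ¼*2 = 5/4 - ½ = ¾)
n(r) = 1 (n(r) = -5 - 1*(-6) = -5 + 6 = 1)
142*n(0²) + s(13, 1*(0 + 4)) = 142*1 + ¾ = 142 + ¾ = 571/4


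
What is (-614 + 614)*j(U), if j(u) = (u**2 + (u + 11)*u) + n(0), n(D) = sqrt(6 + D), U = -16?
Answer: 0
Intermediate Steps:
j(u) = sqrt(6) + u**2 + u*(11 + u) (j(u) = (u**2 + (u + 11)*u) + sqrt(6 + 0) = (u**2 + (11 + u)*u) + sqrt(6) = (u**2 + u*(11 + u)) + sqrt(6) = sqrt(6) + u**2 + u*(11 + u))
(-614 + 614)*j(U) = (-614 + 614)*(sqrt(6) + 2*(-16)**2 + 11*(-16)) = 0*(sqrt(6) + 2*256 - 176) = 0*(sqrt(6) + 512 - 176) = 0*(336 + sqrt(6)) = 0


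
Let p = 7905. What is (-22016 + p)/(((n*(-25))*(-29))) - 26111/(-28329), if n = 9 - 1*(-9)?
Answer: -19667323/123231150 ≈ -0.15960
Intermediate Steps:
n = 18 (n = 9 + 9 = 18)
(-22016 + p)/(((n*(-25))*(-29))) - 26111/(-28329) = (-22016 + 7905)/(((18*(-25))*(-29))) - 26111/(-28329) = -14111/((-450*(-29))) - 26111*(-1/28329) = -14111/13050 + 26111/28329 = -19667323/123231150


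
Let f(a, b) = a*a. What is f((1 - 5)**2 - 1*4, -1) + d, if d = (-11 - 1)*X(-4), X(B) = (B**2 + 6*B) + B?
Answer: 288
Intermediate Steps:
X(B) = B**2 + 7*B
f(a, b) = a**2
d = 144 (d = (-11 - 1)*(-4*(7 - 4)) = -(-48)*3 = -12*(-12) = 144)
f((1 - 5)**2 - 1*4, -1) + d = ((1 - 5)**2 - 1*4)**2 + 144 = ((-4)**2 - 4)**2 + 144 = (16 - 4)**2 + 144 = 12**2 + 144 = 144 + 144 = 288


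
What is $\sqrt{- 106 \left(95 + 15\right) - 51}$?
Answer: $7 i \sqrt{239} \approx 108.22 i$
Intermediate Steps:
$\sqrt{- 106 \left(95 + 15\right) - 51} = \sqrt{\left(-106\right) 110 - 51} = \sqrt{-11660 - 51} = \sqrt{-11711} = 7 i \sqrt{239}$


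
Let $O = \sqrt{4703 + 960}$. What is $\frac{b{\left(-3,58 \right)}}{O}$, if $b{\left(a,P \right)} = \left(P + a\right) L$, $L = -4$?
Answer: $- \frac{220 \sqrt{5663}}{5663} \approx -2.9235$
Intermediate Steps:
$b{\left(a,P \right)} = - 4 P - 4 a$ ($b{\left(a,P \right)} = \left(P + a\right) \left(-4\right) = - 4 P - 4 a$)
$O = \sqrt{5663} \approx 75.253$
$\frac{b{\left(-3,58 \right)}}{O} = \frac{\left(-4\right) 58 - -12}{\sqrt{5663}} = \left(-232 + 12\right) \frac{\sqrt{5663}}{5663} = - 220 \frac{\sqrt{5663}}{5663} = - \frac{220 \sqrt{5663}}{5663}$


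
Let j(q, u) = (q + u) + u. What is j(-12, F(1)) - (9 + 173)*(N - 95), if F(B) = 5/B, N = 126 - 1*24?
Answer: -1276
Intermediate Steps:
N = 102 (N = 126 - 24 = 102)
j(q, u) = q + 2*u
j(-12, F(1)) - (9 + 173)*(N - 95) = (-12 + 2*(5/1)) - (9 + 173)*(102 - 95) = (-12 + 2*(5*1)) - 182*7 = (-12 + 2*5) - 1*1274 = (-12 + 10) - 1274 = -2 - 1274 = -1276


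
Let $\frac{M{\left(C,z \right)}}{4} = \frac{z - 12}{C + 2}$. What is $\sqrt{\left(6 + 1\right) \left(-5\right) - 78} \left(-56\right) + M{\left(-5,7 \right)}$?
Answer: $\frac{20}{3} - 56 i \sqrt{113} \approx 6.6667 - 595.29 i$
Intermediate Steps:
$M{\left(C,z \right)} = \frac{4 \left(-12 + z\right)}{2 + C}$ ($M{\left(C,z \right)} = 4 \frac{z - 12}{C + 2} = 4 \frac{-12 + z}{2 + C} = \frac{4 \left(-12 + z\right)}{2 + C}$)
$\sqrt{\left(6 + 1\right) \left(-5\right) - 78} \left(-56\right) + M{\left(-5,7 \right)} = \sqrt{\left(6 + 1\right) \left(-5\right) - 78} \left(-56\right) + \frac{4 \left(-12 + 7\right)}{2 - 5} = \sqrt{7 \left(-5\right) - 78} \left(-56\right) + 4 \frac{1}{-3} \left(-5\right) = \sqrt{-35 - 78} \left(-56\right) + 4 \left(- \frac{1}{3}\right) \left(-5\right) = \sqrt{-113} \left(-56\right) + \frac{20}{3} = i \sqrt{113} \left(-56\right) + \frac{20}{3} = - 56 i \sqrt{113} + \frac{20}{3} = \frac{20}{3} - 56 i \sqrt{113}$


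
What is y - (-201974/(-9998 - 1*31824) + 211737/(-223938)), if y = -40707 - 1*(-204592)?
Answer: 23255065681607/141902046 ≈ 1.6388e+5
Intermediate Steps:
y = 163885 (y = -40707 + 204592 = 163885)
y - (-201974/(-9998 - 1*31824) + 211737/(-223938)) = 163885 - (-201974/(-9998 - 1*31824) + 211737/(-223938)) = 163885 - (-201974/(-9998 - 31824) + 211737*(-1/223938)) = 163885 - (-201974/(-41822) - 70579/74646) = 163885 - (-201974*(-1/41822) - 70579/74646) = 163885 - (100987/20911 - 70579/74646) = 163885 - 1*551127103/141902046 = 163885 - 551127103/141902046 = 23255065681607/141902046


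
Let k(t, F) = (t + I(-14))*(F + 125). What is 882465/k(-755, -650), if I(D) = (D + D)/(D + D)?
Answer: 58831/26390 ≈ 2.2293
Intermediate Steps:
I(D) = 1 (I(D) = (2*D)/((2*D)) = (2*D)*(1/(2*D)) = 1)
k(t, F) = (1 + t)*(125 + F) (k(t, F) = (t + 1)*(F + 125) = (1 + t)*(125 + F))
882465/k(-755, -650) = 882465/(125 - 650 + 125*(-755) - 650*(-755)) = 882465/(125 - 650 - 94375 + 490750) = 882465/395850 = 882465*(1/395850) = 58831/26390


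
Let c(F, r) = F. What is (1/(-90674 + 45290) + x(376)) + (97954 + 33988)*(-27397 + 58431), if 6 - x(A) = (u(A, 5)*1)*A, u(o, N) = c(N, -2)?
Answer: 185833236413135/45384 ≈ 4.0947e+9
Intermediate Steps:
u(o, N) = N
x(A) = 6 - 5*A (x(A) = 6 - 5*1*A = 6 - 5*A)
(1/(-90674 + 45290) + x(376)) + (97954 + 33988)*(-27397 + 58431) = (1/(-90674 + 45290) + (6 - 5*376)) + (97954 + 33988)*(-27397 + 58431) = (1/(-45384) + (6 - 1880)) + 131942*31034 = (-1/45384 - 1874) + 4094688028 = -85049617/45384 + 4094688028 = 185833236413135/45384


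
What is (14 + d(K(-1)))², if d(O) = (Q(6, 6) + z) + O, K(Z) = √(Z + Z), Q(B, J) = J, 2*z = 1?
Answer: 1673/4 + 41*I*√2 ≈ 418.25 + 57.983*I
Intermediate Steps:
z = ½ (z = (½)*1 = ½ ≈ 0.50000)
K(Z) = √2*√Z (K(Z) = √(2*Z) = √2*√Z)
d(O) = 13/2 + O (d(O) = (6 + ½) + O = 13/2 + O)
(14 + d(K(-1)))² = (14 + (13/2 + √2*√(-1)))² = (14 + (13/2 + √2*I))² = (14 + (13/2 + I*√2))² = (41/2 + I*√2)²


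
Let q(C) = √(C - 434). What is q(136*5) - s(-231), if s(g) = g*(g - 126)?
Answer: -82467 + √246 ≈ -82451.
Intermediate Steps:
s(g) = g*(-126 + g)
q(C) = √(-434 + C)
q(136*5) - s(-231) = √(-434 + 136*5) - (-231)*(-126 - 231) = √(-434 + 680) - (-231)*(-357) = √246 - 1*82467 = √246 - 82467 = -82467 + √246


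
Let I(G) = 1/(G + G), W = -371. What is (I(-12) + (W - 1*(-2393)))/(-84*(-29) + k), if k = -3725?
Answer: -48527/30936 ≈ -1.5686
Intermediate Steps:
I(G) = 1/(2*G)
(I(-12) + (W - 1*(-2393)))/(-84*(-29) + k) = ((½)/(-12) + (-371 - 1*(-2393)))/(-84*(-29) - 3725) = ((½)*(-1/12) + (-371 + 2393))/(2436 - 3725) = (-1/24 + 2022)/(-1289) = (48527/24)*(-1/1289) = -48527/30936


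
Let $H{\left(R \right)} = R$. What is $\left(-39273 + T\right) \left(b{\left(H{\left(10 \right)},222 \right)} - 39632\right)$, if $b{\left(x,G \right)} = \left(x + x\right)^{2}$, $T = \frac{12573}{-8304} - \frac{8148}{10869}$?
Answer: $\frac{965770634091956}{626779} \approx 1.5408 \cdot 10^{9}$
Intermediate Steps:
$T = - \frac{22701881}{10028464}$ ($T = 12573 \left(- \frac{1}{8304}\right) - \frac{2716}{3623} = - \frac{4191}{2768} - \frac{2716}{3623} = - \frac{22701881}{10028464} \approx -2.2637$)
$b{\left(x,G \right)} = 4 x^{2}$ ($b{\left(x,G \right)} = \left(2 x\right)^{2} = 4 x^{2}$)
$\left(-39273 + T\right) \left(b{\left(H{\left(10 \right)},222 \right)} - 39632\right) = \left(-39273 - \frac{22701881}{10028464}\right) \left(4 \cdot 10^{2} - 39632\right) = - \frac{393870568553 \left(4 \cdot 100 - 39632\right)}{10028464} = - \frac{393870568553 \left(400 - 39632\right)}{10028464} = \left(- \frac{393870568553}{10028464}\right) \left(-39232\right) = \frac{965770634091956}{626779}$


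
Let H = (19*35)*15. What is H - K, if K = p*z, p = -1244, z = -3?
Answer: 6243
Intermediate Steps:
H = 9975 (H = 665*15 = 9975)
K = 3732 (K = -1244*(-3) = 3732)
H - K = 9975 - 1*3732 = 9975 - 3732 = 6243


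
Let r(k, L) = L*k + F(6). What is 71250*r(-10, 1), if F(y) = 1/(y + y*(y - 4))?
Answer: -2125625/3 ≈ -7.0854e+5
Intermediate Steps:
F(y) = 1/(y + y*(-4 + y))
r(k, L) = 1/18 + L*k (r(k, L) = L*k + 1/(6*(-3 + 6)) = L*k + (⅙)/3 = L*k + (⅙)*(⅓) = L*k + 1/18 = 1/18 + L*k)
71250*r(-10, 1) = 71250*(1/18 + 1*(-10)) = 71250*(1/18 - 10) = 71250*(-179/18) = -2125625/3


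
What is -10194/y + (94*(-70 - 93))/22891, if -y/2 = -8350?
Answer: -244614127/191139850 ≈ -1.2798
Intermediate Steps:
y = 16700 (y = -2*(-8350) = 16700)
-10194/y + (94*(-70 - 93))/22891 = -10194/16700 + (94*(-70 - 93))/22891 = -10194*1/16700 + (94*(-163))*(1/22891) = -5097/8350 - 15322*1/22891 = -5097/8350 - 15322/22891 = -244614127/191139850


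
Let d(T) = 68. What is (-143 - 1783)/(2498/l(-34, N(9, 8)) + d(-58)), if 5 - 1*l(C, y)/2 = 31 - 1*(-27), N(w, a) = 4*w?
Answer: -34026/785 ≈ -43.345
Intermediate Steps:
l(C, y) = -106 (l(C, y) = 10 - 2*(31 - 1*(-27)) = 10 - 2*(31 + 27) = 10 - 2*58 = 10 - 116 = -106)
(-143 - 1783)/(2498/l(-34, N(9, 8)) + d(-58)) = (-143 - 1783)/(2498/(-106) + 68) = -1926/(2498*(-1/106) + 68) = -1926/(-1249/53 + 68) = -1926/2355/53 = -1926*53/2355 = -34026/785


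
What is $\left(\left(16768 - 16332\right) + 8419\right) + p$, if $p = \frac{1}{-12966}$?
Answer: $\frac{114813929}{12966} \approx 8855.0$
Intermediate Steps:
$p = - \frac{1}{12966} \approx -7.7125 \cdot 10^{-5}$
$\left(\left(16768 - 16332\right) + 8419\right) + p = \left(\left(16768 - 16332\right) + 8419\right) - \frac{1}{12966} = \left(436 + 8419\right) - \frac{1}{12966} = 8855 - \frac{1}{12966} = \frac{114813929}{12966}$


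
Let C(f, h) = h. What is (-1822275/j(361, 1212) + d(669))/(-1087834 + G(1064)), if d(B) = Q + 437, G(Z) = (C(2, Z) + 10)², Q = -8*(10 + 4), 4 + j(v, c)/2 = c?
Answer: -1037075/158591072 ≈ -0.0065393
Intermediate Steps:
j(v, c) = -8 + 2*c
Q = -112 (Q = -8*14 = -112)
G(Z) = (10 + Z)² (G(Z) = (Z + 10)² = (10 + Z)²)
d(B) = 325 (d(B) = -112 + 437 = 325)
(-1822275/j(361, 1212) + d(669))/(-1087834 + G(1064)) = (-1822275/(-8 + 2*1212) + 325)/(-1087834 + (10 + 1064)²) = (-1822275/(-8 + 2424) + 325)/(-1087834 + 1074²) = (-1822275/2416 + 325)/(-1087834 + 1153476) = (-1822275*1/2416 + 325)/65642 = (-1822275/2416 + 325)*(1/65642) = -1037075/2416*1/65642 = -1037075/158591072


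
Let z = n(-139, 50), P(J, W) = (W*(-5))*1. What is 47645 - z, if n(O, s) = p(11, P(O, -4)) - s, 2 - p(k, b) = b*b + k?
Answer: 48104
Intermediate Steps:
P(J, W) = -5*W (P(J, W) = -5*W*1 = -5*W)
p(k, b) = 2 - k - b² (p(k, b) = 2 - (b*b + k) = 2 - (b² + k) = 2 - (k + b²) = 2 + (-k - b²) = 2 - k - b²)
n(O, s) = -409 - s (n(O, s) = (2 - 1*11 - (-5*(-4))²) - s = (2 - 11 - 1*20²) - s = (2 - 11 - 1*400) - s = (2 - 11 - 400) - s = -409 - s)
z = -459 (z = -409 - 1*50 = -409 - 50 = -459)
47645 - z = 47645 - 1*(-459) = 47645 + 459 = 48104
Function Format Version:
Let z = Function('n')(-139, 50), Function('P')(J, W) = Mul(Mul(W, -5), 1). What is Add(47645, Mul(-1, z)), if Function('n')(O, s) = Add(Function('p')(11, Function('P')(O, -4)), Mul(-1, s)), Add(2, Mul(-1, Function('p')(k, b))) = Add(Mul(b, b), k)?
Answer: 48104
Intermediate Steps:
Function('P')(J, W) = Mul(-5, W) (Function('P')(J, W) = Mul(Mul(-5, W), 1) = Mul(-5, W))
Function('p')(k, b) = Add(2, Mul(-1, k), Mul(-1, Pow(b, 2))) (Function('p')(k, b) = Add(2, Mul(-1, Add(Mul(b, b), k))) = Add(2, Mul(-1, Add(Pow(b, 2), k))) = Add(2, Mul(-1, Add(k, Pow(b, 2)))) = Add(2, Add(Mul(-1, k), Mul(-1, Pow(b, 2)))) = Add(2, Mul(-1, k), Mul(-1, Pow(b, 2))))
Function('n')(O, s) = Add(-409, Mul(-1, s)) (Function('n')(O, s) = Add(Add(2, Mul(-1, 11), Mul(-1, Pow(Mul(-5, -4), 2))), Mul(-1, s)) = Add(Add(2, -11, Mul(-1, Pow(20, 2))), Mul(-1, s)) = Add(Add(2, -11, Mul(-1, 400)), Mul(-1, s)) = Add(Add(2, -11, -400), Mul(-1, s)) = Add(-409, Mul(-1, s)))
z = -459 (z = Add(-409, Mul(-1, 50)) = Add(-409, -50) = -459)
Add(47645, Mul(-1, z)) = Add(47645, Mul(-1, -459)) = Add(47645, 459) = 48104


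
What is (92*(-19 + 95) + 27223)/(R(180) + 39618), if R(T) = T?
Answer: 11405/13266 ≈ 0.85972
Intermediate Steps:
(92*(-19 + 95) + 27223)/(R(180) + 39618) = (92*(-19 + 95) + 27223)/(180 + 39618) = (92*76 + 27223)/39798 = (6992 + 27223)*(1/39798) = 34215*(1/39798) = 11405/13266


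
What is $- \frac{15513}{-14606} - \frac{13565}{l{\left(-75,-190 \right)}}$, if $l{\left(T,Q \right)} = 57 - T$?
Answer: $- \frac{98041337}{963996} \approx -101.7$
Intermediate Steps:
$- \frac{15513}{-14606} - \frac{13565}{l{\left(-75,-190 \right)}} = - \frac{15513}{-14606} - \frac{13565}{57 - -75} = \left(-15513\right) \left(- \frac{1}{14606}\right) - \frac{13565}{57 + 75} = \frac{15513}{14606} - \frac{13565}{132} = - \frac{98041337}{963996}$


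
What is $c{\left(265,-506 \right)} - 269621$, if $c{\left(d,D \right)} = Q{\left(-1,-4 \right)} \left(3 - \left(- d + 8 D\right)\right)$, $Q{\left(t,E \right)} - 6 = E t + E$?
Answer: $-243725$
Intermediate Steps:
$Q{\left(t,E \right)} = 6 + E + E t$ ($Q{\left(t,E \right)} = 6 + \left(E t + E\right) = 6 + \left(E + E t\right) = 6 + E + E t$)
$c{\left(d,D \right)} = 18 - 48 D + 6 d$ ($c{\left(d,D \right)} = \left(6 - 4 - -4\right) \left(3 - \left(- d + 8 D\right)\right) = \left(6 - 4 + 4\right) \left(3 - \left(- d + 8 D\right)\right) = 6 \left(3 + d - 8 D\right) = 18 - 48 D + 6 d$)
$c{\left(265,-506 \right)} - 269621 = \left(18 - -24288 + 6 \cdot 265\right) - 269621 = \left(18 + 24288 + 1590\right) - 269621 = 25896 - 269621 = -243725$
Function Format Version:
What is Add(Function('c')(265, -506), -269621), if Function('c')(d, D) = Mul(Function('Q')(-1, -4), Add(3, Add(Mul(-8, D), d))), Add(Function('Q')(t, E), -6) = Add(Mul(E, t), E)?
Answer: -243725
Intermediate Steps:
Function('Q')(t, E) = Add(6, E, Mul(E, t)) (Function('Q')(t, E) = Add(6, Add(Mul(E, t), E)) = Add(6, Add(E, Mul(E, t))) = Add(6, E, Mul(E, t)))
Function('c')(d, D) = Add(18, Mul(-48, D), Mul(6, d)) (Function('c')(d, D) = Mul(Add(6, -4, Mul(-4, -1)), Add(3, Add(Mul(-8, D), d))) = Mul(Add(6, -4, 4), Add(3, Add(d, Mul(-8, D)))) = Mul(6, Add(3, d, Mul(-8, D))) = Add(18, Mul(-48, D), Mul(6, d)))
Add(Function('c')(265, -506), -269621) = Add(Add(18, Mul(-48, -506), Mul(6, 265)), -269621) = Add(Add(18, 24288, 1590), -269621) = Add(25896, -269621) = -243725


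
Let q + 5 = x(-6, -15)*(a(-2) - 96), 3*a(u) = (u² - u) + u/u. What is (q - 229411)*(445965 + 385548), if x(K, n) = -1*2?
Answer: -190606616306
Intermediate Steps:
x(K, n) = -2
a(u) = ⅓ - u/3 + u²/3 (a(u) = ((u² - u) + u/u)/3 = ((u² - u) + 1)/3 = (1 + u² - u)/3 = ⅓ - u/3 + u²/3)
q = 547/3 (q = -5 - 2*((⅓ - ⅓*(-2) + (⅓)*(-2)²) - 96) = -5 - 2*((⅓ + ⅔ + (⅓)*4) - 96) = -5 - 2*((⅓ + ⅔ + 4/3) - 96) = -5 - 2*(7/3 - 96) = -5 - 2*(-281/3) = -5 + 562/3 = 547/3 ≈ 182.33)
(q - 229411)*(445965 + 385548) = (547/3 - 229411)*(445965 + 385548) = -687686/3*831513 = -190606616306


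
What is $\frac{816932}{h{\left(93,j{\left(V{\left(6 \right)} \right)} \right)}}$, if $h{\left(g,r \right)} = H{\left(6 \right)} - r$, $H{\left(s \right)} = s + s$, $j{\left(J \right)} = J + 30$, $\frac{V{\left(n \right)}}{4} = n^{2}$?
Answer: $- \frac{408466}{81} \approx -5042.8$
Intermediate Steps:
$V{\left(n \right)} = 4 n^{2}$
$j{\left(J \right)} = 30 + J$
$H{\left(s \right)} = 2 s$
$h{\left(g,r \right)} = 12 - r$ ($h{\left(g,r \right)} = 2 \cdot 6 - r = 12 - r$)
$\frac{816932}{h{\left(93,j{\left(V{\left(6 \right)} \right)} \right)}} = \frac{816932}{12 - \left(30 + 4 \cdot 6^{2}\right)} = \frac{816932}{12 - \left(30 + 4 \cdot 36\right)} = \frac{816932}{12 - \left(30 + 144\right)} = \frac{816932}{12 - 174} = \frac{816932}{-162} = 816932 \left(- \frac{1}{162}\right) = - \frac{408466}{81}$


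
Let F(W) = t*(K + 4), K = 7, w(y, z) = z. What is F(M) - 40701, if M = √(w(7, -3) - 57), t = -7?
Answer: -40778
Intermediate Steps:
M = 2*I*√15 (M = √(-3 - 57) = √(-60) = 2*I*√15 ≈ 7.746*I)
F(W) = -77 (F(W) = -7*(7 + 4) = -7*11 = -77)
F(M) - 40701 = -77 - 40701 = -40778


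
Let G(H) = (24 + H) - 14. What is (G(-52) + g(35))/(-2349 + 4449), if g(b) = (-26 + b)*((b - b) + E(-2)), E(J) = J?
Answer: -1/35 ≈ -0.028571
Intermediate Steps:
g(b) = 52 - 2*b (g(b) = (-26 + b)*((b - b) - 2) = (-26 + b)*(0 - 2) = (-26 + b)*(-2) = 52 - 2*b)
G(H) = 10 + H
(G(-52) + g(35))/(-2349 + 4449) = ((10 - 52) + (52 - 2*35))/(-2349 + 4449) = (-42 + (52 - 70))/2100 = (-42 - 18)*(1/2100) = -60*1/2100 = -1/35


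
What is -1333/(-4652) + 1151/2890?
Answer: 4603411/6722140 ≈ 0.68481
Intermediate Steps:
-1333/(-4652) + 1151/2890 = -1333*(-1/4652) + 1151*(1/2890) = 1333/4652 + 1151/2890 = 4603411/6722140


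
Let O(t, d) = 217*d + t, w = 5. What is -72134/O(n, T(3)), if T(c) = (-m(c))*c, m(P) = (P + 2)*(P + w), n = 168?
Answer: 36067/12936 ≈ 2.7881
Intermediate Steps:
m(P) = (2 + P)*(5 + P) (m(P) = (P + 2)*(P + 5) = (2 + P)*(5 + P))
T(c) = c*(-10 - c² - 7*c) (T(c) = (-(10 + c² + 7*c))*c = (-10 - c² - 7*c)*c = c*(-10 - c² - 7*c))
O(t, d) = t + 217*d
-72134/O(n, T(3)) = -72134/(168 + 217*(-1*3*(10 + 3² + 7*3))) = -72134/(168 + 217*(-1*3*(10 + 9 + 21))) = -72134/(168 + 217*(-1*3*40)) = -72134/(168 + 217*(-120)) = -72134/(168 - 26040) = -72134/(-25872) = -72134*(-1/25872) = 36067/12936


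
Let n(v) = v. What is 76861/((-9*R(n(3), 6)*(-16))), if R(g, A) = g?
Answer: 76861/432 ≈ 177.92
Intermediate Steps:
76861/((-9*R(n(3), 6)*(-16))) = 76861/((-9*3*(-16))) = 76861/((-27*(-16))) = 76861/432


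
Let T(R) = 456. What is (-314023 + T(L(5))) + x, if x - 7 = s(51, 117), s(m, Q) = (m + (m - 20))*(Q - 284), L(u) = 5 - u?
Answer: -327254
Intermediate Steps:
s(m, Q) = (-284 + Q)*(-20 + 2*m) (s(m, Q) = (m + (-20 + m))*(-284 + Q) = (-20 + 2*m)*(-284 + Q) = (-284 + Q)*(-20 + 2*m))
x = -13687 (x = 7 + (5680 - 568*51 - 20*117 + 2*117*51) = 7 + (5680 - 28968 - 2340 + 11934) = 7 - 13694 = -13687)
(-314023 + T(L(5))) + x = (-314023 + 456) - 13687 = -313567 - 13687 = -327254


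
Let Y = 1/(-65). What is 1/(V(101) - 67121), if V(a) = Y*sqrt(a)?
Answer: -283586225/19034591008124 + 65*sqrt(101)/19034591008124 ≈ -1.4898e-5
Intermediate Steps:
Y = -1/65 ≈ -0.015385
V(a) = -sqrt(a)/65
1/(V(101) - 67121) = 1/(-sqrt(101)/65 - 67121) = 1/(-67121 - sqrt(101)/65)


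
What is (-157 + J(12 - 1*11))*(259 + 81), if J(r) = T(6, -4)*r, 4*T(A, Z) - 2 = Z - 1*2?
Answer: -53720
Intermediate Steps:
T(A, Z) = Z/4 (T(A, Z) = 1/2 + (Z - 1*2)/4 = 1/2 + (Z - 2)/4 = 1/2 + (-2 + Z)/4 = 1/2 + (-1/2 + Z/4) = Z/4)
J(r) = -r (J(r) = ((1/4)*(-4))*r = -r)
(-157 + J(12 - 1*11))*(259 + 81) = (-157 - (12 - 1*11))*(259 + 81) = (-157 - (12 - 11))*340 = (-157 - 1*1)*340 = (-157 - 1)*340 = -158*340 = -53720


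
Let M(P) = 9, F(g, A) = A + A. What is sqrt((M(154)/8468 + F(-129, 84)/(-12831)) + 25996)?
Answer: sqrt(173976446142570981)/2586974 ≈ 161.23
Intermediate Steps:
F(g, A) = 2*A
sqrt((M(154)/8468 + F(-129, 84)/(-12831)) + 25996) = sqrt((9/8468 + (2*84)/(-12831)) + 25996) = sqrt((9*(1/8468) + 168*(-1/12831)) + 25996) = sqrt((9/8468 - 8/611) + 25996) = sqrt(-62245/5173948 + 25996) = sqrt(134501889963/5173948) = sqrt(173976446142570981)/2586974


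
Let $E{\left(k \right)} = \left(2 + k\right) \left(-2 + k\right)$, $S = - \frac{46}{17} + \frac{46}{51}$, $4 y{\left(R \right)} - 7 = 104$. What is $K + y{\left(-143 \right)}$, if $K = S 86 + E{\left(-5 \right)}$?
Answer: $- \frac{21703}{204} \approx -106.39$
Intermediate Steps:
$y{\left(R \right)} = \frac{111}{4}$ ($y{\left(R \right)} = \frac{7}{4} + \frac{1}{4} \cdot 104 = \frac{7}{4} + 26 = \frac{111}{4}$)
$S = - \frac{92}{51}$ ($S = \left(-46\right) \frac{1}{17} + 46 \cdot \frac{1}{51} = - \frac{46}{17} + \frac{46}{51} = - \frac{92}{51} \approx -1.8039$)
$E{\left(k \right)} = \left(-2 + k\right) \left(2 + k\right)$
$K = - \frac{6841}{51}$ ($K = \left(- \frac{92}{51}\right) 86 - \left(4 - \left(-5\right)^{2}\right) = - \frac{7912}{51} + \left(-4 + 25\right) = - \frac{7912}{51} + 21 = - \frac{6841}{51} \approx -134.14$)
$K + y{\left(-143 \right)} = - \frac{6841}{51} + \frac{111}{4} = - \frac{21703}{204}$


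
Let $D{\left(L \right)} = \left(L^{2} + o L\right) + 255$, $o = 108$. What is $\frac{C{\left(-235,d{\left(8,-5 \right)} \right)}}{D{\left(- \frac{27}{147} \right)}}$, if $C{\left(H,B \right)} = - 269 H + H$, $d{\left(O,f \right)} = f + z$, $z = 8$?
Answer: $\frac{37803745}{141177} \approx 267.78$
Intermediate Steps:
$d{\left(O,f \right)} = 8 + f$ ($d{\left(O,f \right)} = f + 8 = 8 + f$)
$D{\left(L \right)} = 255 + L^{2} + 108 L$ ($D{\left(L \right)} = \left(L^{2} + 108 L\right) + 255 = 255 + L^{2} + 108 L$)
$C{\left(H,B \right)} = - 268 H$
$\frac{C{\left(-235,d{\left(8,-5 \right)} \right)}}{D{\left(- \frac{27}{147} \right)}} = \frac{\left(-268\right) \left(-235\right)}{255 + \left(- \frac{27}{147}\right)^{2} + 108 \left(- \frac{27}{147}\right)} = \frac{62980}{255 + \left(\left(-27\right) \frac{1}{147}\right)^{2} + 108 \left(\left(-27\right) \frac{1}{147}\right)} = \frac{62980}{255 + \left(- \frac{9}{49}\right)^{2} + 108 \left(- \frac{9}{49}\right)} = \frac{62980}{255 + \frac{81}{2401} - \frac{972}{49}} = \frac{62980}{\frac{564708}{2401}} = 62980 \cdot \frac{2401}{564708} = \frac{37803745}{141177}$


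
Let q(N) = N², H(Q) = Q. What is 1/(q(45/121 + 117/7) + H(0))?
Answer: 717409/209438784 ≈ 0.0034254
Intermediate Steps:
1/(q(45/121 + 117/7) + H(0)) = 1/((45/121 + 117/7)² + 0) = 1/((14472/847)² + 0) = 1/(209438784/717409 + 0) = 1/(209438784/717409) = 717409/209438784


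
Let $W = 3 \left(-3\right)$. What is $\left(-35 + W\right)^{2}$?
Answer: $1936$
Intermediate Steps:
$W = -9$
$\left(-35 + W\right)^{2} = \left(-35 - 9\right)^{2} = \left(-44\right)^{2} = 1936$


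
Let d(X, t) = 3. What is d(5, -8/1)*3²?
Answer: 27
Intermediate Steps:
d(5, -8/1)*3² = 3*3² = 3*9 = 27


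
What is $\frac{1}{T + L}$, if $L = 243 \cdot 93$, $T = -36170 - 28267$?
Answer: $- \frac{1}{41838} \approx -2.3902 \cdot 10^{-5}$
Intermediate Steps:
$T = -64437$ ($T = -36170 - 28267 = -64437$)
$L = 22599$
$\frac{1}{T + L} = \frac{1}{-64437 + 22599} = \frac{1}{-41838} = - \frac{1}{41838}$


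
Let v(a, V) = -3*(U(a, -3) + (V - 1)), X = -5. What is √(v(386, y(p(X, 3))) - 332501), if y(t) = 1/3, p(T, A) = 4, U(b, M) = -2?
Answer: I*√332493 ≈ 576.62*I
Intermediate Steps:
y(t) = ⅓
v(a, V) = 9 - 3*V (v(a, V) = -3*(-2 + (V - 1)) = -3*(-2 + (-1 + V)) = -3*(-3 + V) = 9 - 3*V)
√(v(386, y(p(X, 3))) - 332501) = √((9 - 3*⅓) - 332501) = √((9 - 1) - 332501) = √(8 - 332501) = √(-332493) = I*√332493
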